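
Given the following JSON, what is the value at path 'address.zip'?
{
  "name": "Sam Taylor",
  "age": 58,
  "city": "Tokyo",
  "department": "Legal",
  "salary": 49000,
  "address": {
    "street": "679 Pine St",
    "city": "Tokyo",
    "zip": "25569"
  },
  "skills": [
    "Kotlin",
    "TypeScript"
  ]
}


Query: address.zip
Path: address -> zip
Value: 25569

25569


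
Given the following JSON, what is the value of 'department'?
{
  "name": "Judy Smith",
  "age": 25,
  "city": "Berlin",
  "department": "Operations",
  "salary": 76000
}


Looking up field 'department'
Value: Operations

Operations


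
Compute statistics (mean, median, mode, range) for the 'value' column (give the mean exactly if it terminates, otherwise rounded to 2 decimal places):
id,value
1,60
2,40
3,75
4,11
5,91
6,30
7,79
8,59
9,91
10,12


Data: [60, 40, 75, 11, 91, 30, 79, 59, 91, 12]
Count: 10
Sum: 548
Mean: 548/10 = 54.8
Sorted: [11, 12, 30, 40, 59, 60, 75, 79, 91, 91]
Median: 59.5
Mode: 91 (2 times)
Range: 91 - 11 = 80
Min: 11, Max: 91

mean=54.8, median=59.5, mode=91, range=80


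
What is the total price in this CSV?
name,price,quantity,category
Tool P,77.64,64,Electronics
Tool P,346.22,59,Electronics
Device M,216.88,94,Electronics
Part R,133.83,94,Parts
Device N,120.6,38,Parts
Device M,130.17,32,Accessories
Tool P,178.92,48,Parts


Computing total price:
Values: [77.64, 346.22, 216.88, 133.83, 120.6, 130.17, 178.92]
Sum = 1204.26

1204.26


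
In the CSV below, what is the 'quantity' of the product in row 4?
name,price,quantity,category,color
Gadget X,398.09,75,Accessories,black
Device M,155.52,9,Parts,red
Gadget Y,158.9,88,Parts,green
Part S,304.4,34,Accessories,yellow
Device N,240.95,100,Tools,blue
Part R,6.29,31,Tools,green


Query: Row 4 ('Part S'), column 'quantity'
Value: 34

34


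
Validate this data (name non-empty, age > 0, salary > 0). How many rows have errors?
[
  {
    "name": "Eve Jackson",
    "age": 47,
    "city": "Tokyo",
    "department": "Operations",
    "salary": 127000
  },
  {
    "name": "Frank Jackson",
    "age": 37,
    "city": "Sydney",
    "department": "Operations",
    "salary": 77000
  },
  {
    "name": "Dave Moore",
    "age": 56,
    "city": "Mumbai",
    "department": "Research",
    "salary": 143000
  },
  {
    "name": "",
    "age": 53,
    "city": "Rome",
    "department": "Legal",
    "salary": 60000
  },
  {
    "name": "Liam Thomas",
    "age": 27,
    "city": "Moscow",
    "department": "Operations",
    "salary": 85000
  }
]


Validating 5 records:
Rules: name non-empty, age > 0, salary > 0

  Row 1 (Eve Jackson): OK
  Row 2 (Frank Jackson): OK
  Row 3 (Dave Moore): OK
  Row 4 (???): empty name
  Row 5 (Liam Thomas): OK

Total errors: 1

1 errors


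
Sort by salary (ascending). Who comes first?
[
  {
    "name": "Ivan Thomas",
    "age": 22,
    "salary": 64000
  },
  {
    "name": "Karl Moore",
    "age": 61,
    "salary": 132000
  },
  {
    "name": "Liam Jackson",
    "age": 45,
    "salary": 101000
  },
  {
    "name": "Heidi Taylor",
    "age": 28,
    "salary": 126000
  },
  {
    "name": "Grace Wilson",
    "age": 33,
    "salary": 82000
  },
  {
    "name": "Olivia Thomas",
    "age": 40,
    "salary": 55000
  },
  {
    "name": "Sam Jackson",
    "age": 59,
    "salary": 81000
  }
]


Sort by: salary (ascending)

Sorted order:
  1. Olivia Thomas (salary = 55000)
  2. Ivan Thomas (salary = 64000)
  3. Sam Jackson (salary = 81000)
  4. Grace Wilson (salary = 82000)
  5. Liam Jackson (salary = 101000)
  6. Heidi Taylor (salary = 126000)
  7. Karl Moore (salary = 132000)

First: Olivia Thomas

Olivia Thomas


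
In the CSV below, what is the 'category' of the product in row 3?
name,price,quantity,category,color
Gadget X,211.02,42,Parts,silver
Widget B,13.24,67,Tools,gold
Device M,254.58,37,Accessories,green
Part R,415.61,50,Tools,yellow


Query: Row 3 ('Device M'), column 'category'
Value: Accessories

Accessories


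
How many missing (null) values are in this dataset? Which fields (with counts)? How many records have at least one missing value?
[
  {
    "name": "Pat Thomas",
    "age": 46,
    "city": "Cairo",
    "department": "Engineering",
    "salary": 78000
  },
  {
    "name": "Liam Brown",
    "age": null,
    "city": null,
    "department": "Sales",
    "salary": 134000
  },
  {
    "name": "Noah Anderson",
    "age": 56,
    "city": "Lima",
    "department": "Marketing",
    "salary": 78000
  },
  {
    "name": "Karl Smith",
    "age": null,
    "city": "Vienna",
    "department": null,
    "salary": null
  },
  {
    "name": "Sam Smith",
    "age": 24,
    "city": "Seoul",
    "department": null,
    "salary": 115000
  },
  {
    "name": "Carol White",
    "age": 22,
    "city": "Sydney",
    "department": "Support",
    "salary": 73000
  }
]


Checking for missing (null) values in 6 records:

  Pat Thomas: complete
  Liam Brown: age, city
  Noah Anderson: complete
  Karl Smith: age, department, salary
  Sam Smith: department
  Carol White: complete

Per field:
  name: 0 missing
  age: 2 missing
  city: 1 missing
  department: 2 missing
  salary: 1 missing

Total missing values: 6
Records with any missing: 3

6 missing values (age: 2, city: 1, department: 2, salary: 1); 3 incomplete records


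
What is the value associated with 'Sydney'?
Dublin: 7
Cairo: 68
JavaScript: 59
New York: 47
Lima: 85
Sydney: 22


Looking up key 'Sydney'
Value: 22

22


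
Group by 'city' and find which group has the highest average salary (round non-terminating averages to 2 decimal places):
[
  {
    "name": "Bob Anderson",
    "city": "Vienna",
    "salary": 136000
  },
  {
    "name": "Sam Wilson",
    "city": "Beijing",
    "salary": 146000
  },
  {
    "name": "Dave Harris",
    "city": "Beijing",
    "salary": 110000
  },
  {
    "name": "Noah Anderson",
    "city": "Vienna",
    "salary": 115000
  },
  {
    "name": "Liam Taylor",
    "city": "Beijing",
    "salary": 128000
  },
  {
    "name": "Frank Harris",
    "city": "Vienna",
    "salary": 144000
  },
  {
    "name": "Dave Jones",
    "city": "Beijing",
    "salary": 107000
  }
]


Group by: city

Groups:
  Beijing: 4 people, avg salary = 491000/4 = $122750
  Vienna: 3 people, avg salary = 395000/3 ≈ $131666.67

Highest average salary: Vienna (≈$131666.67)

Vienna (≈$131666.67)


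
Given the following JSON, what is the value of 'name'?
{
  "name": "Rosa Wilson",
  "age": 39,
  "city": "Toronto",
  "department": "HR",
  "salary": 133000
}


Looking up field 'name'
Value: Rosa Wilson

Rosa Wilson


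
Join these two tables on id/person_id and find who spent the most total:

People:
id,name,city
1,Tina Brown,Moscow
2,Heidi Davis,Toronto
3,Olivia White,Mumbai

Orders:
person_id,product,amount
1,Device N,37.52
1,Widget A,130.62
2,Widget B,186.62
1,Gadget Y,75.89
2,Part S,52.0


Join on: people.id = orders.person_id

Joined rows:
  Tina Brown (Moscow) bought Device N for $37.52
  Tina Brown (Moscow) bought Widget A for $130.62
  Heidi Davis (Toronto) bought Widget B for $186.62
  Tina Brown (Moscow) bought Gadget Y for $75.89
  Heidi Davis (Toronto) bought Part S for $52.0

Total per person:
  Tina Brown: $244.03
  Heidi Davis: $238.62

Top spender: Tina Brown ($244.03)

Tina Brown ($244.03)


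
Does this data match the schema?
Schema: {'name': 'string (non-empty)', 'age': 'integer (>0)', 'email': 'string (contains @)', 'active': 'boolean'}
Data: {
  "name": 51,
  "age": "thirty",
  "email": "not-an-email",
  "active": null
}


Validating each field against schema:
  name: FAIL (51 is not a string)
  age: FAIL ("thirty" is not an integer)
  email: FAIL ("not-an-email" does not contain @)
  active: FAIL (null is not a boolean)

Result: INVALID (4 errors: name, age, email, active)

INVALID (4 errors: name, age, email, active)


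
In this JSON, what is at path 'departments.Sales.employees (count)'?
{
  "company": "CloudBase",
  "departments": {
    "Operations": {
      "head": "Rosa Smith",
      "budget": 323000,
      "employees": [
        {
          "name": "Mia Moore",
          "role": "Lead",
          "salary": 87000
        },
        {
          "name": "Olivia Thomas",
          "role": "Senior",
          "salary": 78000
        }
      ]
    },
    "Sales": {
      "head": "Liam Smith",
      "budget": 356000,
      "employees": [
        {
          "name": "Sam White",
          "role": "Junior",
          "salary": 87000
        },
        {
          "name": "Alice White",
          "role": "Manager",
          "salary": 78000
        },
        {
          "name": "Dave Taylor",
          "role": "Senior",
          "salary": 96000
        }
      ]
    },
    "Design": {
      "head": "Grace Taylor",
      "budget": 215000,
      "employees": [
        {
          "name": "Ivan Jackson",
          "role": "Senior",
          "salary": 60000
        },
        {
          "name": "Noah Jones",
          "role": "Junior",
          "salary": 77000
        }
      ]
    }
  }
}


Path: departments.Sales.employees (count)

Navigate:
  -> departments
  -> Sales
  -> employees (array, length 3)

3


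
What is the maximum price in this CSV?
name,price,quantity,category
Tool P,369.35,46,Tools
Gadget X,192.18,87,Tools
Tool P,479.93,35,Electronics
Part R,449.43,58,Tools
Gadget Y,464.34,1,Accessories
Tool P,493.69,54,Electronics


Computing maximum price:
Values: [369.35, 192.18, 479.93, 449.43, 464.34, 493.69]
Max = 493.69

493.69


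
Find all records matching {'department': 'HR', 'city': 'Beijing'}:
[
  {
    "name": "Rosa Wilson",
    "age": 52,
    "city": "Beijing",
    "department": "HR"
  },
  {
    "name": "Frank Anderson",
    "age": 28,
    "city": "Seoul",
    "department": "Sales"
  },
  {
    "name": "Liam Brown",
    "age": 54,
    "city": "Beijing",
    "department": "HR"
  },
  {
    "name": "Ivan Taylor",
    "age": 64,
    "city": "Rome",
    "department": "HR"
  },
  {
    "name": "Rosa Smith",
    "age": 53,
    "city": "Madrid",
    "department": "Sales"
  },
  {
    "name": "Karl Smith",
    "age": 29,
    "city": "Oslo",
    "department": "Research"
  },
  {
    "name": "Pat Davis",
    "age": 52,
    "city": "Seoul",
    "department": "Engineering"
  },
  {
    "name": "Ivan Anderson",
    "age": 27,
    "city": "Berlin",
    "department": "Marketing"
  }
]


Search criteria: {'department': 'HR', 'city': 'Beijing'}

Checking 8 records:
  Rosa Wilson: {department: HR, city: Beijing} <-- MATCH
  Frank Anderson: {department: Sales, city: Seoul}
  Liam Brown: {department: HR, city: Beijing} <-- MATCH
  Ivan Taylor: {department: HR, city: Rome}
  Rosa Smith: {department: Sales, city: Madrid}
  Karl Smith: {department: Research, city: Oslo}
  Pat Davis: {department: Engineering, city: Seoul}
  Ivan Anderson: {department: Marketing, city: Berlin}

Matches: ["Rosa Wilson", "Liam Brown"]

["Rosa Wilson", "Liam Brown"]


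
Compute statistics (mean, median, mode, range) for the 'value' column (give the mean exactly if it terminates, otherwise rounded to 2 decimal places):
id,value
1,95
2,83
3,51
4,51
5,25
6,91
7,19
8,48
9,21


Data: [95, 83, 51, 51, 25, 91, 19, 48, 21]
Count: 9
Sum: 484
Mean: 484/9 ≈ 53.78 (rounded to 2 decimal places)
Sorted: [19, 21, 25, 48, 51, 51, 83, 91, 95]
Median: 51.0
Mode: 51 (2 times)
Range: 95 - 19 = 76
Min: 19, Max: 95

mean≈53.78, median=51.0, mode=51, range=76


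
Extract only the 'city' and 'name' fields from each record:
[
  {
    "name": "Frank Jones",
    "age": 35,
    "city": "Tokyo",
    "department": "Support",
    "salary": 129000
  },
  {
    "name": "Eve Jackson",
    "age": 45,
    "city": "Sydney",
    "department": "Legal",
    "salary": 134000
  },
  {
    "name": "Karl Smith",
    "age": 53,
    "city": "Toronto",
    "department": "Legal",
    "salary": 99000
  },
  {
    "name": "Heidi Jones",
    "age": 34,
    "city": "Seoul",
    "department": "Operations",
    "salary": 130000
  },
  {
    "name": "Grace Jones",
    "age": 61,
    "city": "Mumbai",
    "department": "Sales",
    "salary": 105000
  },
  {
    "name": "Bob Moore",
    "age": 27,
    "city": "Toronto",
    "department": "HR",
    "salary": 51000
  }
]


Original: 6 records with fields: name, age, city, department, salary
Keep: ['city', 'name']
Drop: ['age', 'department', 'salary']
Result: 6 records, 2 fields each

[
  {
    "city": "Tokyo",
    "name": "Frank Jones"
  },
  {
    "city": "Sydney",
    "name": "Eve Jackson"
  },
  {
    "city": "Toronto",
    "name": "Karl Smith"
  },
  {
    "city": "Seoul",
    "name": "Heidi Jones"
  },
  {
    "city": "Mumbai",
    "name": "Grace Jones"
  },
  {
    "city": "Toronto",
    "name": "Bob Moore"
  }
]


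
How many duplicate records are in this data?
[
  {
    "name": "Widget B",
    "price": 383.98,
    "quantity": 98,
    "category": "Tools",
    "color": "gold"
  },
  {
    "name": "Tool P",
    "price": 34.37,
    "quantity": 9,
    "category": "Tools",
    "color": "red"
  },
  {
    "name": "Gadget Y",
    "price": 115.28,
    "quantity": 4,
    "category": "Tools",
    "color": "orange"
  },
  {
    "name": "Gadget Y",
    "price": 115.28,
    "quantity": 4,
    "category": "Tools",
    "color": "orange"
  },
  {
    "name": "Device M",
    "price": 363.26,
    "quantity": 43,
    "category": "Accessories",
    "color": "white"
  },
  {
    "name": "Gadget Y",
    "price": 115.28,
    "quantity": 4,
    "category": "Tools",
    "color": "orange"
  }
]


Checking 6 records for duplicates:

  Row 1: Widget B ($383.98, qty 98)
  Row 2: Tool P ($34.37, qty 9)
  Row 3: Gadget Y ($115.28, qty 4)
  Row 4: Gadget Y ($115.28, qty 4) <-- DUPLICATE
  Row 5: Device M ($363.26, qty 43)
  Row 6: Gadget Y ($115.28, qty 4) <-- DUPLICATE

Duplicates found: 2
Unique records: 4

2 duplicates, 4 unique


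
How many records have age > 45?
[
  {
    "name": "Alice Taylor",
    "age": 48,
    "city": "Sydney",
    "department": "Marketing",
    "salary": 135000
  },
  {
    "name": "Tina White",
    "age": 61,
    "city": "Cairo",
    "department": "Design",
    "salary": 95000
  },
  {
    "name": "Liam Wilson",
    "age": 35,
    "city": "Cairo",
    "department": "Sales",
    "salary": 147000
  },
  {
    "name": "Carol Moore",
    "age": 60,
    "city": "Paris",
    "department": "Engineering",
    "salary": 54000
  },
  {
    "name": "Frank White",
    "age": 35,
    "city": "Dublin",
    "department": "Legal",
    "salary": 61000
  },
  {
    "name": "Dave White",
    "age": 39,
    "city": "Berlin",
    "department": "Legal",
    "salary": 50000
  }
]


Data: 6 records
Condition: age > 45

Checking each record:
  Alice Taylor: 48 MATCH
  Tina White: 61 MATCH
  Liam Wilson: 35
  Carol Moore: 60 MATCH
  Frank White: 35
  Dave White: 39

Count: 3

3


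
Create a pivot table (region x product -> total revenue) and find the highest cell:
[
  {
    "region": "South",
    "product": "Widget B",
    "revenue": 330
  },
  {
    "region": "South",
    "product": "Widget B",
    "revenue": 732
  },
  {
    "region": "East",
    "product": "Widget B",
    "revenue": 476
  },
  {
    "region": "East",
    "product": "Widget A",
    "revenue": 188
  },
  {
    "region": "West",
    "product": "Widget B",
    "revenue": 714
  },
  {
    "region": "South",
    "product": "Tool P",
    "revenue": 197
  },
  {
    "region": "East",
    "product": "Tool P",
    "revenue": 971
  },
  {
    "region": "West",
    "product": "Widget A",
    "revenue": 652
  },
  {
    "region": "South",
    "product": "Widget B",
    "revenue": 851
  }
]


Pivot: region (rows) x product (columns) -> total revenue

     Tool P        Widget A      Widget B    
East           971           188           476  
South          197             0          1913  
West             0           652           714  

Highest: South / Widget B = $1913

South / Widget B = $1913


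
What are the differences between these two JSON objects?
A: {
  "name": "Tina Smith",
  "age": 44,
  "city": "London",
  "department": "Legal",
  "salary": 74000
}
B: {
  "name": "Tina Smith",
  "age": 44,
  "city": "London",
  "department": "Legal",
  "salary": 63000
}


Comparing each field (in key order):
  name: same
  age: same
  city: same
  department: same
  salary: DIFFERENT
Differences:
  salary: 74000 -> 63000

1 field(s) changed

1 change: salary


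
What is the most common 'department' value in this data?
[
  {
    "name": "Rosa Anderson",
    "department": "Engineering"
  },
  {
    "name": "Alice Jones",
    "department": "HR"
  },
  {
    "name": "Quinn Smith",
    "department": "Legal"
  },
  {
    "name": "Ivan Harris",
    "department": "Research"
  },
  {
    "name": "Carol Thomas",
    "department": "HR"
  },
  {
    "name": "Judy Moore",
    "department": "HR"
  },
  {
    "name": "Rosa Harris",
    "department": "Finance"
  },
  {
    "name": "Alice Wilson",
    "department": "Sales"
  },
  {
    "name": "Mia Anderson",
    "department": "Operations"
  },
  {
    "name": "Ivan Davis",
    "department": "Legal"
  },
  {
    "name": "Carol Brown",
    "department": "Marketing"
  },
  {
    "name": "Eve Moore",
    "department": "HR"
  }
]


Counting 'department' values across 12 records:

  HR: 4 ####
  Legal: 2 ##
  Engineering: 1 #
  Research: 1 #
  Finance: 1 #
  Sales: 1 #
  Operations: 1 #
  Marketing: 1 #

Most common: HR (4 times)

HR (4 times)


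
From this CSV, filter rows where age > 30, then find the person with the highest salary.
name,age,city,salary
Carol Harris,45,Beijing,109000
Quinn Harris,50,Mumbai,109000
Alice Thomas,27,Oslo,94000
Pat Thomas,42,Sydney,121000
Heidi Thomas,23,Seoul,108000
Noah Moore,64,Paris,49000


Filter: age > 30
Sort by: salary (descending)

Filtered records (4):
  Pat Thomas, age 42, salary $121000
  Carol Harris, age 45, salary $109000
  Quinn Harris, age 50, salary $109000
  Noah Moore, age 64, salary $49000

Highest salary: Pat Thomas ($121000)

Pat Thomas


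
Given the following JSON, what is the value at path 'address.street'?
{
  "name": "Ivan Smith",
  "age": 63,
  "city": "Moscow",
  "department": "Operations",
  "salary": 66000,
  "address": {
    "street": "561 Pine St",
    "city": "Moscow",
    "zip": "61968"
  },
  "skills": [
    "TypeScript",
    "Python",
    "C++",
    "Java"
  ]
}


Query: address.street
Path: address -> street
Value: 561 Pine St

561 Pine St


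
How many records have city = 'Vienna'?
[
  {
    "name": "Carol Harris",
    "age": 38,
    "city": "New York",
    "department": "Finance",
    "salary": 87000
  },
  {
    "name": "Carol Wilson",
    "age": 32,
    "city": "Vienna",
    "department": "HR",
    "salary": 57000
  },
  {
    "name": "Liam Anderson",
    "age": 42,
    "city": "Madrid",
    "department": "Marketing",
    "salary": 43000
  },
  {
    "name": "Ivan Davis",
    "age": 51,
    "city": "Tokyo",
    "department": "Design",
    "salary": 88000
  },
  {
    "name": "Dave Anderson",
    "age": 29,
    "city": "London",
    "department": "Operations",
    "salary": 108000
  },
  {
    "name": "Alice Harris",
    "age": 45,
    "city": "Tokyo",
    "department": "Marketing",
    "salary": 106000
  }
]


Data: 6 records
Condition: city = 'Vienna'

Checking each record:
  Carol Harris: New York
  Carol Wilson: Vienna MATCH
  Liam Anderson: Madrid
  Ivan Davis: Tokyo
  Dave Anderson: London
  Alice Harris: Tokyo

Count: 1

1


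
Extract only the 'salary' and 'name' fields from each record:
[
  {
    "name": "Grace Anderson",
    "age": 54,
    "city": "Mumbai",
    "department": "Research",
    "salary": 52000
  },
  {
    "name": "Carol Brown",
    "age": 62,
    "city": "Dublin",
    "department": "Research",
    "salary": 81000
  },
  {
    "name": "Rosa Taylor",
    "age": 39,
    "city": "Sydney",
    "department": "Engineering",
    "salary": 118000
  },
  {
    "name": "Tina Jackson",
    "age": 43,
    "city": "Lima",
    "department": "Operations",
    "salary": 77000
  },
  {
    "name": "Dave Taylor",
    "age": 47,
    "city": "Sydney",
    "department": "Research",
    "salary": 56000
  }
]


Original: 5 records with fields: name, age, city, department, salary
Keep: ['salary', 'name']
Drop: ['age', 'city', 'department']
Result: 5 records, 2 fields each

[
  {
    "salary": 52000,
    "name": "Grace Anderson"
  },
  {
    "salary": 81000,
    "name": "Carol Brown"
  },
  {
    "salary": 118000,
    "name": "Rosa Taylor"
  },
  {
    "salary": 77000,
    "name": "Tina Jackson"
  },
  {
    "salary": 56000,
    "name": "Dave Taylor"
  }
]


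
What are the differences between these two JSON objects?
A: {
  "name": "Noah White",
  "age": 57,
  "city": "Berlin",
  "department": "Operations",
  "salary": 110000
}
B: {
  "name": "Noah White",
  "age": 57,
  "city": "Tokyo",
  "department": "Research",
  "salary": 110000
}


Comparing each field (in key order):
  name: same
  age: same
  city: DIFFERENT
  department: DIFFERENT
  salary: same
Differences:
  city: Berlin -> Tokyo
  department: Operations -> Research

2 field(s) changed

2 changes: city, department


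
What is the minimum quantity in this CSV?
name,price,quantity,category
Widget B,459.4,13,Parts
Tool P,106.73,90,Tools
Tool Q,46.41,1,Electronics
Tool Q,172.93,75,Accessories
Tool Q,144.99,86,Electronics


Computing minimum quantity:
Values: [13, 90, 1, 75, 86]
Min = 1

1


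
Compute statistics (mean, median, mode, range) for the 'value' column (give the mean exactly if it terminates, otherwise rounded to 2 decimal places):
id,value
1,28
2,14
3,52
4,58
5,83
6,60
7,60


Data: [28, 14, 52, 58, 83, 60, 60]
Count: 7
Sum: 355
Mean: 355/7 ≈ 50.71 (rounded to 2 decimal places)
Sorted: [14, 28, 52, 58, 60, 60, 83]
Median: 58.0
Mode: 60 (2 times)
Range: 83 - 14 = 69
Min: 14, Max: 83

mean≈50.71, median=58.0, mode=60, range=69


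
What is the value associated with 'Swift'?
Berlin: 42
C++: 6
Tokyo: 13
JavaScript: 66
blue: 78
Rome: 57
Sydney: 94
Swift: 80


Looking up key 'Swift'
Value: 80

80


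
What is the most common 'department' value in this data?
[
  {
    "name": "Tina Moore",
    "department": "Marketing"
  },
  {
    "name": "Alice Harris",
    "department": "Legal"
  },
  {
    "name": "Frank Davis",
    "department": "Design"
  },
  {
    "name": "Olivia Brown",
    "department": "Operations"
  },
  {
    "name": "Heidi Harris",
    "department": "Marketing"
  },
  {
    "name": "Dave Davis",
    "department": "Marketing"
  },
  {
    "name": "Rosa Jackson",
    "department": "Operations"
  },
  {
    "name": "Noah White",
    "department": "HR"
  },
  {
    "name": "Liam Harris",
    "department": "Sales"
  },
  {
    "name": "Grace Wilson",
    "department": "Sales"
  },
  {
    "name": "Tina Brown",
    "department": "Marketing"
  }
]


Counting 'department' values across 11 records:

  Marketing: 4 ####
  Operations: 2 ##
  Sales: 2 ##
  Legal: 1 #
  Design: 1 #
  HR: 1 #

Most common: Marketing (4 times)

Marketing (4 times)


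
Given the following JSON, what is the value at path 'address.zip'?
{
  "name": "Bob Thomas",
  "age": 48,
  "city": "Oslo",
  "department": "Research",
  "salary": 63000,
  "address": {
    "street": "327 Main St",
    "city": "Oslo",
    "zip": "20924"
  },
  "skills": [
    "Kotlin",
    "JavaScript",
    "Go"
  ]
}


Query: address.zip
Path: address -> zip
Value: 20924

20924


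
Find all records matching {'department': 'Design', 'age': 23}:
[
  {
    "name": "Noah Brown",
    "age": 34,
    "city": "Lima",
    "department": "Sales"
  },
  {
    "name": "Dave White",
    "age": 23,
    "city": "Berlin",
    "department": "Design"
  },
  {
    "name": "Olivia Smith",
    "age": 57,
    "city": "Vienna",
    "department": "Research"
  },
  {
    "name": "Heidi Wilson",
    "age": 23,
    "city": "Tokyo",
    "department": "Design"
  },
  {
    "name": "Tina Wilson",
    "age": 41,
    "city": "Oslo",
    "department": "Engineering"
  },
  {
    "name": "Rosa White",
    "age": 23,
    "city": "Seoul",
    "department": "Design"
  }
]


Search criteria: {'department': 'Design', 'age': 23}

Checking 6 records:
  Noah Brown: {department: Sales, age: 34}
  Dave White: {department: Design, age: 23} <-- MATCH
  Olivia Smith: {department: Research, age: 57}
  Heidi Wilson: {department: Design, age: 23} <-- MATCH
  Tina Wilson: {department: Engineering, age: 41}
  Rosa White: {department: Design, age: 23} <-- MATCH

Matches: ["Dave White", "Heidi Wilson", "Rosa White"]

["Dave White", "Heidi Wilson", "Rosa White"]


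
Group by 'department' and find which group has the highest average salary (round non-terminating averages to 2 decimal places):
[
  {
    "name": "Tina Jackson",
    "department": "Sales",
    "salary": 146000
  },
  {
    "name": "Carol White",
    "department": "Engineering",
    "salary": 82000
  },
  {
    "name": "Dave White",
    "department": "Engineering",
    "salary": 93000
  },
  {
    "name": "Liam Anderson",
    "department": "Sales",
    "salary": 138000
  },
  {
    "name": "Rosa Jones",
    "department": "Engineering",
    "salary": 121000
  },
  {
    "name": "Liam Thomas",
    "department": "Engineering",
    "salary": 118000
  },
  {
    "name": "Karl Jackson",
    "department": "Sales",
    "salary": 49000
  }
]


Group by: department

Groups:
  Engineering: 4 people, avg salary = 414000/4 = $103500
  Sales: 3 people, avg salary = 333000/3 = $111000

Highest average salary: Sales ($111000)

Sales ($111000)


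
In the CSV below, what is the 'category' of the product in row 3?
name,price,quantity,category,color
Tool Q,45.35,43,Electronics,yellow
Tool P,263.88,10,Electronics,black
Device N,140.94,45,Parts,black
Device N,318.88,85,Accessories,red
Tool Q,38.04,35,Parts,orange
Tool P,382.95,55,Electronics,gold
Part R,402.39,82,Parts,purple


Query: Row 3 ('Device N'), column 'category'
Value: Parts

Parts


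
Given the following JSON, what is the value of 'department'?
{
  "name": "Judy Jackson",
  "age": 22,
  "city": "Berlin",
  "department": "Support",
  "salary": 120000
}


Looking up field 'department'
Value: Support

Support


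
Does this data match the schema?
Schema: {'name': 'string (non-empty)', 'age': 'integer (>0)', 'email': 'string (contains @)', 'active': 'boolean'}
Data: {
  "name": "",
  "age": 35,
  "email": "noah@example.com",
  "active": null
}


Validating each field against schema:
  name: FAIL ("" is an empty string)
  age: OK (positive integer)
  email: OK (string with @)
  active: FAIL (null is not a boolean)

Result: INVALID (2 errors: name, active)

INVALID (2 errors: name, active)


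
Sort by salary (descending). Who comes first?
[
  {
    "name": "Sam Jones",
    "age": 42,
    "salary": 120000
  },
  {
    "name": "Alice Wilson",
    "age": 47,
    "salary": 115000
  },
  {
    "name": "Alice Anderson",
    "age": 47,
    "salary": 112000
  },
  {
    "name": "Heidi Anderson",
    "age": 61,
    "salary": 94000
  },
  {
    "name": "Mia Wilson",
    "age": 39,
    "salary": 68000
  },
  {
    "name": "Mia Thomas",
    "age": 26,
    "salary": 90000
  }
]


Sort by: salary (descending)

Sorted order:
  1. Sam Jones (salary = 120000)
  2. Alice Wilson (salary = 115000)
  3. Alice Anderson (salary = 112000)
  4. Heidi Anderson (salary = 94000)
  5. Mia Thomas (salary = 90000)
  6. Mia Wilson (salary = 68000)

First: Sam Jones

Sam Jones


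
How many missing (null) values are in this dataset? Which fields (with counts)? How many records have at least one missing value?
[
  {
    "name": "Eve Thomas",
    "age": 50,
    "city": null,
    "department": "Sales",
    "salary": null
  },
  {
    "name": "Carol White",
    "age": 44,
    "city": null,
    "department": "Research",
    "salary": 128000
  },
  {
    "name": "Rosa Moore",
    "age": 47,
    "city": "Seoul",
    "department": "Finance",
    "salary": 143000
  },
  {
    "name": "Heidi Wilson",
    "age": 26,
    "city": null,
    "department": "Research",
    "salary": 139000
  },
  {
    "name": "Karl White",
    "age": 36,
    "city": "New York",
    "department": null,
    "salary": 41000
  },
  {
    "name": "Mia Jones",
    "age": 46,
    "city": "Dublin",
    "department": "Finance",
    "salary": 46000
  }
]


Checking for missing (null) values in 6 records:

  Eve Thomas: city, salary
  Carol White: city
  Rosa Moore: complete
  Heidi Wilson: city
  Karl White: department
  Mia Jones: complete

Per field:
  name: 0 missing
  age: 0 missing
  city: 3 missing
  department: 1 missing
  salary: 1 missing

Total missing values: 5
Records with any missing: 4

5 missing values (city: 3, department: 1, salary: 1); 4 incomplete records


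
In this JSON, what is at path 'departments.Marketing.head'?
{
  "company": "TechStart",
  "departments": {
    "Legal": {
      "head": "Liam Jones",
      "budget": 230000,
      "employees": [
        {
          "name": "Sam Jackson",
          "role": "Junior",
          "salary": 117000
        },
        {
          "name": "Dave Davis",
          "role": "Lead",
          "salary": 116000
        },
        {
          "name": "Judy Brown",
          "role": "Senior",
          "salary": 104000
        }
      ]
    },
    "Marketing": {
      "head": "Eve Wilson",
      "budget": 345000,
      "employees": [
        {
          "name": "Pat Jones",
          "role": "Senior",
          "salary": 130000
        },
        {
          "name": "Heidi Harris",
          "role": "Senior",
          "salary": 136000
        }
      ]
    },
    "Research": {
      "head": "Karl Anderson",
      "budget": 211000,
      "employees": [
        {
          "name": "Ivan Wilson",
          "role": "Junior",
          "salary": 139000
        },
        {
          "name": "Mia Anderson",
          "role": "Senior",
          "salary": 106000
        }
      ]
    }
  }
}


Path: departments.Marketing.head

Navigate:
  -> departments
  -> Marketing
  -> head = 'Eve Wilson'

Eve Wilson


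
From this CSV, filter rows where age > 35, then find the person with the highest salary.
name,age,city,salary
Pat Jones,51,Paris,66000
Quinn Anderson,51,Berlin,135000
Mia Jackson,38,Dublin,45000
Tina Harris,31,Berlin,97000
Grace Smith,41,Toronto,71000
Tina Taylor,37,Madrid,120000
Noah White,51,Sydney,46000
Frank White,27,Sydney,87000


Filter: age > 35
Sort by: salary (descending)

Filtered records (6):
  Quinn Anderson, age 51, salary $135000
  Tina Taylor, age 37, salary $120000
  Grace Smith, age 41, salary $71000
  Pat Jones, age 51, salary $66000
  Noah White, age 51, salary $46000
  Mia Jackson, age 38, salary $45000

Highest salary: Quinn Anderson ($135000)

Quinn Anderson


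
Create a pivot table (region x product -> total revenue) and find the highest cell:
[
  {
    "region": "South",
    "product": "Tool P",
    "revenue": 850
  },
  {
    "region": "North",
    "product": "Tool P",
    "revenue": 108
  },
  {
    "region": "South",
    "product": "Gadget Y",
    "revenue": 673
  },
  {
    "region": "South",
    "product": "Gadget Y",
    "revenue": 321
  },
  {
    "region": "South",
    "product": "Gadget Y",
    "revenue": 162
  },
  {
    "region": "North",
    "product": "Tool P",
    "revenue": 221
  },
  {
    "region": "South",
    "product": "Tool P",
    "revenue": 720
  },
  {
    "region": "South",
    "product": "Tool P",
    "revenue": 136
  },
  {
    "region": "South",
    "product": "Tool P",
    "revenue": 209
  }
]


Pivot: region (rows) x product (columns) -> total revenue

     Gadget Y      Tool P      
North            0           329  
South         1156          1915  

Highest: South / Tool P = $1915

South / Tool P = $1915


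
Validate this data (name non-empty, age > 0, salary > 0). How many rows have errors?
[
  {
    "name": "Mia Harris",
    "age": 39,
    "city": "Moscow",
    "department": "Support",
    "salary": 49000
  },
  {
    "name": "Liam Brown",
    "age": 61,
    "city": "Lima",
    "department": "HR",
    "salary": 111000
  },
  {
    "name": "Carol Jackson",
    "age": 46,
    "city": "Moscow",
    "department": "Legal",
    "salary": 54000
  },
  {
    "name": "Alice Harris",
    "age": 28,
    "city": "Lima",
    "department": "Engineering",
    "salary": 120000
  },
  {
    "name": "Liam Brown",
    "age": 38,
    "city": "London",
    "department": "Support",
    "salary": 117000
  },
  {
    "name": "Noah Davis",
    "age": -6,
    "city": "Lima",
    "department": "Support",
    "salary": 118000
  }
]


Validating 6 records:
Rules: name non-empty, age > 0, salary > 0

  Row 1 (Mia Harris): OK
  Row 2 (Liam Brown): OK
  Row 3 (Carol Jackson): OK
  Row 4 (Alice Harris): OK
  Row 5 (Liam Brown): OK
  Row 6 (Noah Davis): negative age: -6

Total errors: 1

1 errors


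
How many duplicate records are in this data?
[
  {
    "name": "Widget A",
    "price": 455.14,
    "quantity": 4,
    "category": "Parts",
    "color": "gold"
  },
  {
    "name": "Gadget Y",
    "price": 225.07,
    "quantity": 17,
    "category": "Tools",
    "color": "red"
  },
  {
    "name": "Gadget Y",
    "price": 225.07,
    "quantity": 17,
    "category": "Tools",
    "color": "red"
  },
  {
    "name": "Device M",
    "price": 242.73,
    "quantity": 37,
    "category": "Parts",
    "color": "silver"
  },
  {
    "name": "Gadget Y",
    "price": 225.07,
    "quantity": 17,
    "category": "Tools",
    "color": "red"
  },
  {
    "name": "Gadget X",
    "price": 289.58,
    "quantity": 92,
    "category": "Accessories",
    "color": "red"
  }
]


Checking 6 records for duplicates:

  Row 1: Widget A ($455.14, qty 4)
  Row 2: Gadget Y ($225.07, qty 17)
  Row 3: Gadget Y ($225.07, qty 17) <-- DUPLICATE
  Row 4: Device M ($242.73, qty 37)
  Row 5: Gadget Y ($225.07, qty 17) <-- DUPLICATE
  Row 6: Gadget X ($289.58, qty 92)

Duplicates found: 2
Unique records: 4

2 duplicates, 4 unique


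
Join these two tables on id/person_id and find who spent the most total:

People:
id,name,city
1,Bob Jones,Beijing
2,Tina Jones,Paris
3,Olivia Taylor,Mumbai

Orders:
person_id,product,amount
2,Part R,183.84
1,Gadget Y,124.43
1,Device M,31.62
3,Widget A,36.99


Join on: people.id = orders.person_id

Joined rows:
  Tina Jones (Paris) bought Part R for $183.84
  Bob Jones (Beijing) bought Gadget Y for $124.43
  Bob Jones (Beijing) bought Device M for $31.62
  Olivia Taylor (Mumbai) bought Widget A for $36.99

Total per person:
  Tina Jones: $183.84
  Bob Jones: $156.05
  Olivia Taylor: $36.99

Top spender: Tina Jones ($183.84)

Tina Jones ($183.84)


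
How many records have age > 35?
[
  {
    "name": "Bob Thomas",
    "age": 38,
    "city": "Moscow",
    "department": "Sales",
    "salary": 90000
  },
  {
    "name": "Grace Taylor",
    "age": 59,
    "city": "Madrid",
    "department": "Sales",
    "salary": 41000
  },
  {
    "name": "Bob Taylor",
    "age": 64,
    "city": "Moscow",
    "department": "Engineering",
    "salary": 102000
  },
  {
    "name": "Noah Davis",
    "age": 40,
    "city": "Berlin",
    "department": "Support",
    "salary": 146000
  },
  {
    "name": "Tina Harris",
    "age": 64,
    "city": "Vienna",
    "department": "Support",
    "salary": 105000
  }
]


Data: 5 records
Condition: age > 35

Checking each record:
  Bob Thomas: 38 MATCH
  Grace Taylor: 59 MATCH
  Bob Taylor: 64 MATCH
  Noah Davis: 40 MATCH
  Tina Harris: 64 MATCH

Count: 5

5


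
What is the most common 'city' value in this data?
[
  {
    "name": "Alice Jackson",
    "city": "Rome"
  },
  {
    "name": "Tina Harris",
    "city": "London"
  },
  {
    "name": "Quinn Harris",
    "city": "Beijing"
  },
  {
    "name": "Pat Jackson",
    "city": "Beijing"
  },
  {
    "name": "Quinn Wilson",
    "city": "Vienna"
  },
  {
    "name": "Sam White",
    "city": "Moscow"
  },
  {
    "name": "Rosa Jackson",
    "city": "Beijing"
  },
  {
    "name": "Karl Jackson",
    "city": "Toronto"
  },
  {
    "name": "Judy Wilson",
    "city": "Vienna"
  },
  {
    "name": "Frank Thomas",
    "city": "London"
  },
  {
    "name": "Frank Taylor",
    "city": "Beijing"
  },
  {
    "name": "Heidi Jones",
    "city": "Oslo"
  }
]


Counting 'city' values across 12 records:

  Beijing: 4 ####
  London: 2 ##
  Vienna: 2 ##
  Rome: 1 #
  Moscow: 1 #
  Toronto: 1 #
  Oslo: 1 #

Most common: Beijing (4 times)

Beijing (4 times)


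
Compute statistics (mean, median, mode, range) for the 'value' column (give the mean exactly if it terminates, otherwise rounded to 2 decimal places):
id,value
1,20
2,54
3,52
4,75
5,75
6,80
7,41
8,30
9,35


Data: [20, 54, 52, 75, 75, 80, 41, 30, 35]
Count: 9
Sum: 462
Mean: 462/9 ≈ 51.33 (rounded to 2 decimal places)
Sorted: [20, 30, 35, 41, 52, 54, 75, 75, 80]
Median: 52.0
Mode: 75 (2 times)
Range: 80 - 20 = 60
Min: 20, Max: 80

mean≈51.33, median=52.0, mode=75, range=60


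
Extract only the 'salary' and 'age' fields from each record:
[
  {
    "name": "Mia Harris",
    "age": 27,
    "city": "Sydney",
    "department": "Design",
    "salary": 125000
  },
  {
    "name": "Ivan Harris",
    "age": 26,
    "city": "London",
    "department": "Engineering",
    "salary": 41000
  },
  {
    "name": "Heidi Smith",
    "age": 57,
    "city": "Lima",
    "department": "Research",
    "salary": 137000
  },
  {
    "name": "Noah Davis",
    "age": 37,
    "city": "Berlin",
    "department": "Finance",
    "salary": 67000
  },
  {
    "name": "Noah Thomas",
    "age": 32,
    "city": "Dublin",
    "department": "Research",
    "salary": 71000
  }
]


Original: 5 records with fields: name, age, city, department, salary
Keep: ['salary', 'age']
Drop: ['name', 'city', 'department']
Result: 5 records, 2 fields each

[
  {
    "salary": 125000,
    "age": 27
  },
  {
    "salary": 41000,
    "age": 26
  },
  {
    "salary": 137000,
    "age": 57
  },
  {
    "salary": 67000,
    "age": 37
  },
  {
    "salary": 71000,
    "age": 32
  }
]


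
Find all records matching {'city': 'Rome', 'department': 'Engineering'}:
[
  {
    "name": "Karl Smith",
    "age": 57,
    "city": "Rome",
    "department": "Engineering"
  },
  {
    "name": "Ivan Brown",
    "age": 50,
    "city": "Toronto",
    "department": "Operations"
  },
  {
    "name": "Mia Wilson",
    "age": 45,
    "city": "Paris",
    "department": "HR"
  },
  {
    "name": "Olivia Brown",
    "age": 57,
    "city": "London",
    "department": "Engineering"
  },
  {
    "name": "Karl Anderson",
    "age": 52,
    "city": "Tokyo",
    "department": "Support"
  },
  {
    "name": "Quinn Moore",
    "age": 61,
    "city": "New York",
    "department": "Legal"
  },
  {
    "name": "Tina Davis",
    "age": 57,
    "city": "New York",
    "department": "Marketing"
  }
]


Search criteria: {'city': 'Rome', 'department': 'Engineering'}

Checking 7 records:
  Karl Smith: {city: Rome, department: Engineering} <-- MATCH
  Ivan Brown: {city: Toronto, department: Operations}
  Mia Wilson: {city: Paris, department: HR}
  Olivia Brown: {city: London, department: Engineering}
  Karl Anderson: {city: Tokyo, department: Support}
  Quinn Moore: {city: New York, department: Legal}
  Tina Davis: {city: New York, department: Marketing}

Matches: ["Karl Smith"]

["Karl Smith"]


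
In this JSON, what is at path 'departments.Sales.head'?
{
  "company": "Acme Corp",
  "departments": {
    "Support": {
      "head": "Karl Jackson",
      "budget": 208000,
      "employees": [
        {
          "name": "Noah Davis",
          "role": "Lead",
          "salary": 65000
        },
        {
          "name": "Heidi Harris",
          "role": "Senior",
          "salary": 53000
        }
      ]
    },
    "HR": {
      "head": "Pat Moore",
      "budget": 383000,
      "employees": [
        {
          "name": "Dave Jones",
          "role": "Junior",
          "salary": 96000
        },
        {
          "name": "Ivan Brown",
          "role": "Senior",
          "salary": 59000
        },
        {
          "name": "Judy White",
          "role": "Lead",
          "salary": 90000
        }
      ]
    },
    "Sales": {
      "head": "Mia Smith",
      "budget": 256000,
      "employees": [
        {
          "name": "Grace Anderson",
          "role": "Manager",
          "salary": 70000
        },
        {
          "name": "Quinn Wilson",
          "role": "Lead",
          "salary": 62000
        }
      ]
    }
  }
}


Path: departments.Sales.head

Navigate:
  -> departments
  -> Sales
  -> head = 'Mia Smith'

Mia Smith
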